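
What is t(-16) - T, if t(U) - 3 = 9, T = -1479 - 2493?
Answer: 3984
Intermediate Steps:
T = -3972
t(U) = 12 (t(U) = 3 + 9 = 12)
t(-16) - T = 12 - 1*(-3972) = 12 + 3972 = 3984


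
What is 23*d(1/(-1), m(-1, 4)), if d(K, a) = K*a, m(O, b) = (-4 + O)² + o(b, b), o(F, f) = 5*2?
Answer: -805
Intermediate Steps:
o(F, f) = 10
m(O, b) = 10 + (-4 + O)² (m(O, b) = (-4 + O)² + 10 = 10 + (-4 + O)²)
23*d(1/(-1), m(-1, 4)) = 23*((1/(-1))*(10 + (-4 - 1)²)) = 23*((1*(-1))*(10 + (-5)²)) = 23*(-(10 + 25)) = 23*(-1*35) = 23*(-35) = -805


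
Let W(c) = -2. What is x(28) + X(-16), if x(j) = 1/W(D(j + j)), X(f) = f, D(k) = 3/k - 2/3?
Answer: -33/2 ≈ -16.500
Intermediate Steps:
D(k) = -2/3 + 3/k (D(k) = 3/k - 2*1/3 = 3/k - 2/3 = -2/3 + 3/k)
x(j) = -1/2 (x(j) = 1/(-2) = -1/2)
x(28) + X(-16) = -1/2 - 16 = -33/2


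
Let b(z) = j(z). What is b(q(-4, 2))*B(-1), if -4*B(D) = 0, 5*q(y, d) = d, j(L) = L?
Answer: 0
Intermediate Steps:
q(y, d) = d/5
B(D) = 0 (B(D) = -1/4*0 = 0)
b(z) = z
b(q(-4, 2))*B(-1) = ((1/5)*2)*0 = (2/5)*0 = 0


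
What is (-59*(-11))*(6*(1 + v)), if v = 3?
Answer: 15576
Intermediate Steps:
(-59*(-11))*(6*(1 + v)) = (-59*(-11))*(6*(1 + 3)) = 649*(6*4) = 649*24 = 15576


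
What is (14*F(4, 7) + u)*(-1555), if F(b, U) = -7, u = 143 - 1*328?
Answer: 440065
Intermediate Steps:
u = -185 (u = 143 - 328 = -185)
(14*F(4, 7) + u)*(-1555) = (14*(-7) - 185)*(-1555) = (-98 - 185)*(-1555) = -283*(-1555) = 440065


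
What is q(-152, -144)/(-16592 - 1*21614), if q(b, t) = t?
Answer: 72/19103 ≈ 0.0037690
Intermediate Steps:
q(-152, -144)/(-16592 - 1*21614) = -144/(-16592 - 1*21614) = -144/(-16592 - 21614) = -144/(-38206) = -144*(-1/38206) = 72/19103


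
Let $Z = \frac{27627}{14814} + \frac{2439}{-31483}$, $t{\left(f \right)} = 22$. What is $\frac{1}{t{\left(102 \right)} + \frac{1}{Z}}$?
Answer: $\frac{277883165}{6268892684} \approx 0.044327$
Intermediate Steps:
$Z = \frac{277883165}{155463054}$ ($Z = 27627 \cdot \frac{1}{14814} + 2439 \left(- \frac{1}{31483}\right) = \frac{9209}{4938} - \frac{2439}{31483} = \frac{277883165}{155463054} \approx 1.7875$)
$\frac{1}{t{\left(102 \right)} + \frac{1}{Z}} = \frac{1}{22 + \frac{1}{\frac{277883165}{155463054}}} = \frac{1}{22 + \frac{155463054}{277883165}} = \frac{1}{\frac{6268892684}{277883165}} = \frac{277883165}{6268892684}$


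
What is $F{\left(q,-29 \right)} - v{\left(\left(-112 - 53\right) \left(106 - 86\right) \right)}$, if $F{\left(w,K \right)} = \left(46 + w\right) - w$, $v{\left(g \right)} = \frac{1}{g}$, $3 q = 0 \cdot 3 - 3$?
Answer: $\frac{151801}{3300} \approx 46.0$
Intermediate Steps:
$q = -1$ ($q = \frac{0 \cdot 3 - 3}{3} = \frac{0 - 3}{3} = \frac{1}{3} \left(-3\right) = -1$)
$F{\left(w,K \right)} = 46$
$F{\left(q,-29 \right)} - v{\left(\left(-112 - 53\right) \left(106 - 86\right) \right)} = 46 - \frac{1}{\left(-112 - 53\right) \left(106 - 86\right)} = 46 - \frac{1}{\left(-165\right) 20} = 46 - \frac{1}{-3300} = 46 - - \frac{1}{3300} = 46 + \frac{1}{3300} = \frac{151801}{3300}$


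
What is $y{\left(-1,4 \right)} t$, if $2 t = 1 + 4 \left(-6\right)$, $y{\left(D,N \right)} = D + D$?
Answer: $23$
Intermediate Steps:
$y{\left(D,N \right)} = 2 D$
$t = - \frac{23}{2}$ ($t = \frac{1 + 4 \left(-6\right)}{2} = \frac{1 - 24}{2} = \frac{1}{2} \left(-23\right) = - \frac{23}{2} \approx -11.5$)
$y{\left(-1,4 \right)} t = 2 \left(-1\right) \left(- \frac{23}{2}\right) = \left(-2\right) \left(- \frac{23}{2}\right) = 23$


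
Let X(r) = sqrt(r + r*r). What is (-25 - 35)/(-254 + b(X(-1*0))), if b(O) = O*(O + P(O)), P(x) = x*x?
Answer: 30/127 ≈ 0.23622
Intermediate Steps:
P(x) = x**2
X(r) = sqrt(r + r**2)
b(O) = O*(O + O**2)
(-25 - 35)/(-254 + b(X(-1*0))) = (-25 - 35)/(-254 + (sqrt((-1*0)*(1 - 1*0)))**2*(1 + sqrt((-1*0)*(1 - 1*0)))) = -60/(-254 + (sqrt(0*(1 + 0)))**2*(1 + sqrt(0*(1 + 0)))) = -60/(-254 + (sqrt(0*1))**2*(1 + sqrt(0*1))) = -60/(-254 + (sqrt(0))**2*(1 + sqrt(0))) = -60/(-254 + 0**2*(1 + 0)) = -60/(-254 + 0*1) = -60/(-254 + 0) = -60/(-254) = -60*(-1/254) = 30/127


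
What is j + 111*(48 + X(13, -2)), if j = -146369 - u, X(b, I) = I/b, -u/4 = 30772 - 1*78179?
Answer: -4298919/13 ≈ -3.3069e+5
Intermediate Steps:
u = 189628 (u = -4*(30772 - 1*78179) = -4*(30772 - 78179) = -4*(-47407) = 189628)
j = -335997 (j = -146369 - 1*189628 = -146369 - 189628 = -335997)
j + 111*(48 + X(13, -2)) = -335997 + 111*(48 - 2/13) = -335997 + 111*(622/13) = -335997 + 69042/13 = -4298919/13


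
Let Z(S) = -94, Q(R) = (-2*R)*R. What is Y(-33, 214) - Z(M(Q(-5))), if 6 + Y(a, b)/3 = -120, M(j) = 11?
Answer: -284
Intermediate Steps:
Q(R) = -2*R²
Y(a, b) = -378 (Y(a, b) = -18 + 3*(-120) = -18 - 360 = -378)
Y(-33, 214) - Z(M(Q(-5))) = -378 - 1*(-94) = -378 + 94 = -284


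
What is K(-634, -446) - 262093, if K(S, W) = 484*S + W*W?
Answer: -370033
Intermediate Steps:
K(S, W) = W² + 484*S (K(S, W) = 484*S + W² = W² + 484*S)
K(-634, -446) - 262093 = ((-446)² + 484*(-634)) - 262093 = (198916 - 306856) - 262093 = -107940 - 262093 = -370033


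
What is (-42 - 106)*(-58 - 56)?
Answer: 16872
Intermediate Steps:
(-42 - 106)*(-58 - 56) = -148*(-114) = 16872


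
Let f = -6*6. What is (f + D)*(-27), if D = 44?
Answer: -216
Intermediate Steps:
f = -36
(f + D)*(-27) = (-36 + 44)*(-27) = 8*(-27) = -216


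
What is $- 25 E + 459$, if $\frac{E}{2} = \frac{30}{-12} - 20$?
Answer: $1584$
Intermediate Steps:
$E = -45$ ($E = 2 \left(\frac{30}{-12} - 20\right) = 2 \left(30 \left(- \frac{1}{12}\right) - 20\right) = 2 \left(- \frac{5}{2} - 20\right) = 2 \left(- \frac{45}{2}\right) = -45$)
$- 25 E + 459 = \left(-25\right) \left(-45\right) + 459 = 1125 + 459 = 1584$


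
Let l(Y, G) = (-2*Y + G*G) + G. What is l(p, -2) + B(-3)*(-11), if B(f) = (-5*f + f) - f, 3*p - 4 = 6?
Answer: -509/3 ≈ -169.67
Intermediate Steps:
p = 10/3 (p = 4/3 + (⅓)*6 = 4/3 + 2 = 10/3 ≈ 3.3333)
l(Y, G) = G + G² - 2*Y (l(Y, G) = (-2*Y + G²) + G = (G² - 2*Y) + G = G + G² - 2*Y)
B(f) = -5*f (B(f) = -4*f - f = -5*f)
l(p, -2) + B(-3)*(-11) = (-2 + (-2)² - 2*10/3) - 5*(-3)*(-11) = (-2 + 4 - 20/3) + 15*(-11) = -14/3 - 165 = -509/3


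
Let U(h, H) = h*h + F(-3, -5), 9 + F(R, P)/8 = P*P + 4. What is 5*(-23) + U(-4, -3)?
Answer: 61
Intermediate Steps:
F(R, P) = -40 + 8*P**2 (F(R, P) = -72 + 8*(P*P + 4) = -72 + 8*(P**2 + 4) = -72 + 8*(4 + P**2) = -72 + (32 + 8*P**2) = -40 + 8*P**2)
U(h, H) = 160 + h**2 (U(h, H) = h*h + (-40 + 8*(-5)**2) = h**2 + (-40 + 8*25) = h**2 + (-40 + 200) = h**2 + 160 = 160 + h**2)
5*(-23) + U(-4, -3) = 5*(-23) + (160 + (-4)**2) = -115 + (160 + 16) = -115 + 176 = 61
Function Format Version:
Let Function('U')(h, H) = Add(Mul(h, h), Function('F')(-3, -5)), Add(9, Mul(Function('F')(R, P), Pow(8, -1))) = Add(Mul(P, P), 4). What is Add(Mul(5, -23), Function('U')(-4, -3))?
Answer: 61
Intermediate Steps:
Function('F')(R, P) = Add(-40, Mul(8, Pow(P, 2))) (Function('F')(R, P) = Add(-72, Mul(8, Add(Mul(P, P), 4))) = Add(-72, Mul(8, Add(Pow(P, 2), 4))) = Add(-72, Mul(8, Add(4, Pow(P, 2)))) = Add(-72, Add(32, Mul(8, Pow(P, 2)))) = Add(-40, Mul(8, Pow(P, 2))))
Function('U')(h, H) = Add(160, Pow(h, 2)) (Function('U')(h, H) = Add(Mul(h, h), Add(-40, Mul(8, Pow(-5, 2)))) = Add(Pow(h, 2), Add(-40, Mul(8, 25))) = Add(Pow(h, 2), Add(-40, 200)) = Add(Pow(h, 2), 160) = Add(160, Pow(h, 2)))
Add(Mul(5, -23), Function('U')(-4, -3)) = Add(Mul(5, -23), Add(160, Pow(-4, 2))) = Add(-115, Add(160, 16)) = Add(-115, 176) = 61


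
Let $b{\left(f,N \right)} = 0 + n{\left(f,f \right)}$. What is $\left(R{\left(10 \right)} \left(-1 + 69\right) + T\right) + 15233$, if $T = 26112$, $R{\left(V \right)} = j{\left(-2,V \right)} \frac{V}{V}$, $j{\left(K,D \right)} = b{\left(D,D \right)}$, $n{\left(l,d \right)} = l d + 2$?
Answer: $48281$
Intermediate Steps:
$n{\left(l,d \right)} = 2 + d l$ ($n{\left(l,d \right)} = d l + 2 = 2 + d l$)
$b{\left(f,N \right)} = 2 + f^{2}$ ($b{\left(f,N \right)} = 0 + \left(2 + f f\right) = 0 + \left(2 + f^{2}\right) = 2 + f^{2}$)
$j{\left(K,D \right)} = 2 + D^{2}$
$R{\left(V \right)} = 2 + V^{2}$ ($R{\left(V \right)} = \left(2 + V^{2}\right) \frac{V}{V} = \left(2 + V^{2}\right) 1 = 2 + V^{2}$)
$\left(R{\left(10 \right)} \left(-1 + 69\right) + T\right) + 15233 = \left(\left(2 + 10^{2}\right) \left(-1 + 69\right) + 26112\right) + 15233 = \left(\left(2 + 100\right) 68 + 26112\right) + 15233 = \left(102 \cdot 68 + 26112\right) + 15233 = \left(6936 + 26112\right) + 15233 = 33048 + 15233 = 48281$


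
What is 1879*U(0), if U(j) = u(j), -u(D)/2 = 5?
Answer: -18790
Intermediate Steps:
u(D) = -10 (u(D) = -2*5 = -10)
U(j) = -10
1879*U(0) = 1879*(-10) = -18790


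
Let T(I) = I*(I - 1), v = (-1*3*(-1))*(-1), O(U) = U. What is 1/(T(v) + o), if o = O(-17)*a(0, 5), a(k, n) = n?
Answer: -1/73 ≈ -0.013699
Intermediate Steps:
v = -3 (v = -3*(-1)*(-1) = 3*(-1) = -3)
T(I) = I*(-1 + I)
o = -85 (o = -17*5 = -85)
1/(T(v) + o) = 1/(-3*(-1 - 3) - 85) = 1/(-3*(-4) - 85) = 1/(12 - 85) = 1/(-73) = -1/73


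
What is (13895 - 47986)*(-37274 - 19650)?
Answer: 1940596084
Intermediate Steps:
(13895 - 47986)*(-37274 - 19650) = -34091*(-56924) = 1940596084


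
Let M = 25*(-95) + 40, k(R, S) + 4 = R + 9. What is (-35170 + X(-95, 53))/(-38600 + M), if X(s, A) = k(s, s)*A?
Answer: 7988/8187 ≈ 0.97569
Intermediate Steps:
k(R, S) = 5 + R (k(R, S) = -4 + (R + 9) = -4 + (9 + R) = 5 + R)
X(s, A) = A*(5 + s) (X(s, A) = (5 + s)*A = A*(5 + s))
M = -2335 (M = -2375 + 40 = -2335)
(-35170 + X(-95, 53))/(-38600 + M) = (-35170 + 53*(5 - 95))/(-38600 - 2335) = (-35170 + 53*(-90))/(-40935) = (-35170 - 4770)*(-1/40935) = -39940*(-1/40935) = 7988/8187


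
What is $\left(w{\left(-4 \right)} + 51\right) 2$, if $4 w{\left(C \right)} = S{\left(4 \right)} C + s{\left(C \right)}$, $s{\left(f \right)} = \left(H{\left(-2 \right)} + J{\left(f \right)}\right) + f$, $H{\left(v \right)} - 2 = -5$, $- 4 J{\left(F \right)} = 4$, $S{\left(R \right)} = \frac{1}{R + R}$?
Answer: $\frac{391}{4} \approx 97.75$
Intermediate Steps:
$S{\left(R \right)} = \frac{1}{2 R}$
$J{\left(F \right)} = -1$ ($J{\left(F \right)} = \left(- \frac{1}{4}\right) 4 = -1$)
$H{\left(v \right)} = -3$ ($H{\left(v \right)} = 2 - 5 = -3$)
$s{\left(f \right)} = -4 + f$ ($s{\left(f \right)} = \left(-3 - 1\right) + f = -4 + f$)
$w{\left(C \right)} = -1 + \frac{9 C}{32}$ ($w{\left(C \right)} = \frac{\frac{1}{2 \cdot 4} C + \left(-4 + C\right)}{4} = \frac{\frac{1}{2} \cdot \frac{1}{4} C + \left(-4 + C\right)}{4} = \frac{\frac{C}{8} + \left(-4 + C\right)}{4} = \frac{-4 + \frac{9 C}{8}}{4} = -1 + \frac{9 C}{32}$)
$\left(w{\left(-4 \right)} + 51\right) 2 = \left(\left(-1 + \frac{9}{32} \left(-4\right)\right) + 51\right) 2 = \left(\left(-1 - \frac{9}{8}\right) + 51\right) 2 = \left(- \frac{17}{8} + 51\right) 2 = \frac{391}{8} \cdot 2 = \frac{391}{4}$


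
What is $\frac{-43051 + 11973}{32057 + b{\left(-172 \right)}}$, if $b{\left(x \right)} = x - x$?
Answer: $- \frac{31078}{32057} \approx -0.96946$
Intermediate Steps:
$b{\left(x \right)} = 0$
$\frac{-43051 + 11973}{32057 + b{\left(-172 \right)}} = \frac{-43051 + 11973}{32057 + 0} = - \frac{31078}{32057}$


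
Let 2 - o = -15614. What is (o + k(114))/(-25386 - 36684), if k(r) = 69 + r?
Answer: -15799/62070 ≈ -0.25454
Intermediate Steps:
o = 15616 (o = 2 - 1*(-15614) = 2 + 15614 = 15616)
(o + k(114))/(-25386 - 36684) = (15616 + (69 + 114))/(-25386 - 36684) = (15616 + 183)/(-62070) = 15799*(-1/62070) = -15799/62070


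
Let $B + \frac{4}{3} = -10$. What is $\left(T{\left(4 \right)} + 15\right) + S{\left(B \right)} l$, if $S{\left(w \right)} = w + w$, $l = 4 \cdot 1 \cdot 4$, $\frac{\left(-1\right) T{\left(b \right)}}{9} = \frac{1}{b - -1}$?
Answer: $- \frac{5242}{15} \approx -349.47$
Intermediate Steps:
$B = - \frac{34}{3}$ ($B = - \frac{4}{3} - 10 = - \frac{34}{3} \approx -11.333$)
$T{\left(b \right)} = - \frac{9}{1 + b}$ ($T{\left(b \right)} = - \frac{9}{b - -1} = - \frac{9}{b + \left(-2 + 3\right)} = - \frac{9}{b + 1} = - \frac{9}{1 + b}$)
$l = 16$ ($l = 4 \cdot 4 = 16$)
$S{\left(w \right)} = 2 w$
$\left(T{\left(4 \right)} + 15\right) + S{\left(B \right)} l = \left(- \frac{9}{1 + 4} + 15\right) + 2 \left(- \frac{34}{3}\right) 16 = \left(- \frac{9}{5} + 15\right) - \frac{1088}{3} = \frac{66}{5} - \frac{1088}{3} = - \frac{5242}{15}$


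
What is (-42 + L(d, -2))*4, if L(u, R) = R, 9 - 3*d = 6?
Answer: -176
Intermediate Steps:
d = 1 (d = 3 - 1/3*6 = 3 - 2 = 1)
(-42 + L(d, -2))*4 = (-42 - 2)*4 = -44*4 = -176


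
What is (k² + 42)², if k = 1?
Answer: 1849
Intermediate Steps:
(k² + 42)² = (1² + 42)² = (1 + 42)² = 43² = 1849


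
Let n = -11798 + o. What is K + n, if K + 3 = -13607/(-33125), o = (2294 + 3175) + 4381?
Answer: -64613268/33125 ≈ -1950.6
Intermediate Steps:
o = 9850 (o = 5469 + 4381 = 9850)
n = -1948 (n = -11798 + 9850 = -1948)
K = -85768/33125 (K = -3 - 13607/(-33125) = -3 - 13607*(-1/33125) = -3 + 13607/33125 = -85768/33125 ≈ -2.5892)
K + n = -85768/33125 - 1948 = -64613268/33125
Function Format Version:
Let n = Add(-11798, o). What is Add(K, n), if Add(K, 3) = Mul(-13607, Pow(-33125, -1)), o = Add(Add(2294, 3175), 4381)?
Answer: Rational(-64613268, 33125) ≈ -1950.6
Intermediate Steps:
o = 9850 (o = Add(5469, 4381) = 9850)
n = -1948 (n = Add(-11798, 9850) = -1948)
K = Rational(-85768, 33125) (K = Add(-3, Mul(-13607, Pow(-33125, -1))) = Add(-3, Mul(-13607, Rational(-1, 33125))) = Add(-3, Rational(13607, 33125)) = Rational(-85768, 33125) ≈ -2.5892)
Add(K, n) = Add(Rational(-85768, 33125), -1948) = Rational(-64613268, 33125)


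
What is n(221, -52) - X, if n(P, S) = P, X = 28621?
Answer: -28400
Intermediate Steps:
n(221, -52) - X = 221 - 1*28621 = 221 - 28621 = -28400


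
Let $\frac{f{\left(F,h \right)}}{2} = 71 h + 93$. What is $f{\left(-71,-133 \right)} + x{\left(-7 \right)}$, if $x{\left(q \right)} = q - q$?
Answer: $-18700$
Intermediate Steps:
$f{\left(F,h \right)} = 186 + 142 h$ ($f{\left(F,h \right)} = 2 \left(71 h + 93\right) = 2 \left(93 + 71 h\right) = 186 + 142 h$)
$x{\left(q \right)} = 0$
$f{\left(-71,-133 \right)} + x{\left(-7 \right)} = \left(186 + 142 \left(-133\right)\right) + 0 = \left(186 - 18886\right) + 0 = -18700 + 0 = -18700$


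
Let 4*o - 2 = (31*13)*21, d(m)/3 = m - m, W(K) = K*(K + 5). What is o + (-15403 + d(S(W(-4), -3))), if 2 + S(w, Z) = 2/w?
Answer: -53147/4 ≈ -13287.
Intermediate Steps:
W(K) = K*(5 + K)
S(w, Z) = -2 + 2/w
d(m) = 0 (d(m) = 3*(m - m) = 3*0 = 0)
o = 8465/4 (o = ½ + ((31*13)*21)/4 = ½ + (403*21)/4 = ½ + (¼)*8463 = ½ + 8463/4 = 8465/4 ≈ 2116.3)
o + (-15403 + d(S(W(-4), -3))) = 8465/4 + (-15403 + 0) = 8465/4 - 15403 = -53147/4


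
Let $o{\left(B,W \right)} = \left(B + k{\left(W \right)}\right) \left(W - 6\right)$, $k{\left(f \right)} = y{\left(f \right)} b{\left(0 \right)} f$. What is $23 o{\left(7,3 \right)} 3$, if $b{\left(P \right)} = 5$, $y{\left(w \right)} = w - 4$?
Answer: $1656$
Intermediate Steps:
$y{\left(w \right)} = -4 + w$
$k{\left(f \right)} = f \left(-20 + 5 f\right)$ ($k{\left(f \right)} = \left(-4 + f\right) 5 f = \left(-20 + 5 f\right) f = f \left(-20 + 5 f\right)$)
$o{\left(B,W \right)} = \left(-6 + W\right) \left(B + 5 W \left(-4 + W\right)\right)$ ($o{\left(B,W \right)} = \left(B + 5 W \left(-4 + W\right)\right) \left(W - 6\right) = \left(B + 5 W \left(-4 + W\right)\right) \left(-6 + W\right) = \left(-6 + W\right) \left(B + 5 W \left(-4 + W\right)\right)$)
$23 o{\left(7,3 \right)} 3 = 23 \left(- 50 \cdot 3^{2} - 42 + 5 \cdot 3^{3} + 120 \cdot 3 + 7 \cdot 3\right) 3 = 23 \left(\left(-50\right) 9 - 42 + 5 \cdot 27 + 360 + 21\right) 3 = 23 \left(-450 - 42 + 135 + 360 + 21\right) 3 = 23 \cdot 24 \cdot 3 = 552 \cdot 3 = 1656$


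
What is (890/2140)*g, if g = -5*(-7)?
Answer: 3115/214 ≈ 14.556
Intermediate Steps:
g = 35
(890/2140)*g = (890/2140)*35 = (890*(1/2140))*35 = (89/214)*35 = 3115/214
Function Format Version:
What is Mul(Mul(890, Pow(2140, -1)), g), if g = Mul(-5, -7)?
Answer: Rational(3115, 214) ≈ 14.556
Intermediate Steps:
g = 35
Mul(Mul(890, Pow(2140, -1)), g) = Mul(Mul(890, Pow(2140, -1)), 35) = Mul(Mul(890, Rational(1, 2140)), 35) = Mul(Rational(89, 214), 35) = Rational(3115, 214)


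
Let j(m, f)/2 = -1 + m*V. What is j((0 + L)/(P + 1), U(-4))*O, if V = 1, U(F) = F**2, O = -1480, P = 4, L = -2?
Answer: 4144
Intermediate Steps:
j(m, f) = -2 + 2*m (j(m, f) = 2*(-1 + m*1) = 2*(-1 + m) = -2 + 2*m)
j((0 + L)/(P + 1), U(-4))*O = (-2 + 2*((0 - 2)/(4 + 1)))*(-1480) = (-2 + 2*(-2/5))*(-1480) = (-2 - 4/5)*(-1480) = -14/5*(-1480) = 4144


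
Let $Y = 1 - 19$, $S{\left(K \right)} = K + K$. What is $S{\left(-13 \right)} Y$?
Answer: $468$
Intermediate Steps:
$S{\left(K \right)} = 2 K$
$Y = -18$
$S{\left(-13 \right)} Y = 2 \left(-13\right) \left(-18\right) = \left(-26\right) \left(-18\right) = 468$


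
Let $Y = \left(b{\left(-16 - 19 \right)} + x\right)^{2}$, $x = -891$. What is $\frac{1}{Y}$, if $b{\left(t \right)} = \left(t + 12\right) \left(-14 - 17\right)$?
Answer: $\frac{1}{31684} \approx 3.1562 \cdot 10^{-5}$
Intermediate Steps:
$b{\left(t \right)} = -372 - 31 t$ ($b{\left(t \right)} = \left(12 + t\right) \left(-31\right) = -372 - 31 t$)
$Y = 31684$ ($Y = \left(\left(-372 - 31 \left(-16 - 19\right)\right) - 891\right)^{2} = \left(\left(-372 - -1085\right) - 891\right)^{2} = \left(\left(-372 + 1085\right) - 891\right)^{2} = \left(713 - 891\right)^{2} = \left(-178\right)^{2} = 31684$)
$\frac{1}{Y} = \frac{1}{31684}$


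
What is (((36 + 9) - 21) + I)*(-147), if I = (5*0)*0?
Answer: -3528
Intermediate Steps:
I = 0 (I = 0*0 = 0)
(((36 + 9) - 21) + I)*(-147) = (((36 + 9) - 21) + 0)*(-147) = ((45 - 21) + 0)*(-147) = (24 + 0)*(-147) = 24*(-147) = -3528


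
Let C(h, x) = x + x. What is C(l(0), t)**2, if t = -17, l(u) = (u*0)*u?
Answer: 1156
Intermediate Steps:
l(u) = 0 (l(u) = 0*u = 0)
C(h, x) = 2*x
C(l(0), t)**2 = (2*(-17))**2 = (-34)**2 = 1156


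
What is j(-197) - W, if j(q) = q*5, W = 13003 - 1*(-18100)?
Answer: -32088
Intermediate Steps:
W = 31103 (W = 13003 + 18100 = 31103)
j(q) = 5*q
j(-197) - W = 5*(-197) - 1*31103 = -985 - 31103 = -32088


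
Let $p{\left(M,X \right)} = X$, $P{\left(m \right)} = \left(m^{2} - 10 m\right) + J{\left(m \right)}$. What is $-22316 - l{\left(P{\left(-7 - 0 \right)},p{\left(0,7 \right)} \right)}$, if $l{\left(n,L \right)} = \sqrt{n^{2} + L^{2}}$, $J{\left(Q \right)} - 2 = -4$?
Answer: $-22316 - \sqrt{13738} \approx -22433.0$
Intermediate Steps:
$J{\left(Q \right)} = -2$ ($J{\left(Q \right)} = 2 - 4 = -2$)
$P{\left(m \right)} = -2 + m^{2} - 10 m$ ($P{\left(m \right)} = \left(m^{2} - 10 m\right) - 2 = -2 + m^{2} - 10 m$)
$l{\left(n,L \right)} = \sqrt{L^{2} + n^{2}}$
$-22316 - l{\left(P{\left(-7 - 0 \right)},p{\left(0,7 \right)} \right)} = -22316 - \sqrt{7^{2} + \left(-2 + \left(-7 - 0\right)^{2} - 10 \left(-7 - 0\right)\right)^{2}} = -22316 - \sqrt{49 + \left(-2 + \left(-7 + 0\right)^{2} - 10 \left(-7 + 0\right)\right)^{2}} = -22316 - \sqrt{49 + \left(-2 + \left(-7\right)^{2} - -70\right)^{2}} = -22316 - \sqrt{49 + \left(-2 + 49 + 70\right)^{2}} = -22316 - \sqrt{49 + 117^{2}} = -22316 - \sqrt{49 + 13689} = -22316 - \sqrt{13738}$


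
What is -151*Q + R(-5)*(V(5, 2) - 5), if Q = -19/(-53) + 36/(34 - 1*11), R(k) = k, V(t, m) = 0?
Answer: -323620/1219 ≈ -265.48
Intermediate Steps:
Q = 2345/1219 (Q = -19*(-1/53) + 36/(34 - 11) = 19/53 + 36/23 = 2345/1219 ≈ 1.9237)
-151*Q + R(-5)*(V(5, 2) - 5) = -151*2345/1219 - 5*(0 - 5) = -354095/1219 - 5*(-5) = -354095/1219 + 25 = -323620/1219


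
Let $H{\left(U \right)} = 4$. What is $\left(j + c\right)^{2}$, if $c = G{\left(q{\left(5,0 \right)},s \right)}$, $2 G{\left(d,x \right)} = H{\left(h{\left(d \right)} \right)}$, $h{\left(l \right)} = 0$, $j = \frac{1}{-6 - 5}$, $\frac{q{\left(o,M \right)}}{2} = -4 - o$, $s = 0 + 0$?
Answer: $\frac{441}{121} \approx 3.6446$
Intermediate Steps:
$s = 0$
$q{\left(o,M \right)} = -8 - 2 o$ ($q{\left(o,M \right)} = 2 \left(-4 - o\right) = -8 - 2 o$)
$j = - \frac{1}{11}$ ($j = \frac{1}{-11} = - \frac{1}{11} \approx -0.090909$)
$G{\left(d,x \right)} = 2$ ($G{\left(d,x \right)} = \frac{1}{2} \cdot 4 = 2$)
$c = 2$
$\left(j + c\right)^{2} = \left(- \frac{1}{11} + 2\right)^{2} = \left(\frac{21}{11}\right)^{2} = \frac{441}{121}$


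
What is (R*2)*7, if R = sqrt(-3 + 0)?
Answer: 14*I*sqrt(3) ≈ 24.249*I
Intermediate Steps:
R = I*sqrt(3) (R = sqrt(-3) = I*sqrt(3) ≈ 1.732*I)
(R*2)*7 = ((I*sqrt(3))*2)*7 = (2*I*sqrt(3))*7 = 14*I*sqrt(3)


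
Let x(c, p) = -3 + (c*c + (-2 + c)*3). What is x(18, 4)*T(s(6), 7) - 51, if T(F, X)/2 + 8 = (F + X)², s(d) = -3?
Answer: 5853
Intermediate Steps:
T(F, X) = -16 + 2*(F + X)²
x(c, p) = -9 + c² + 3*c (x(c, p) = -3 + (c² + (-6 + 3*c)) = -3 + (-6 + c² + 3*c) = -9 + c² + 3*c)
x(18, 4)*T(s(6), 7) - 51 = (-9 + 18² + 3*18)*(-16 + 2*(-3 + 7)²) - 51 = (-9 + 324 + 54)*(-16 + 2*4²) - 51 = 369*(-16 + 2*16) - 51 = 369*(-16 + 32) - 51 = 369*16 - 51 = 5904 - 51 = 5853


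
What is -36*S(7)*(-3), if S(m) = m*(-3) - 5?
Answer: -2808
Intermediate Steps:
S(m) = -5 - 3*m (S(m) = -3*m - 5 = -5 - 3*m)
-36*S(7)*(-3) = -36*(-5 - 3*7)*(-3) = -36*(-5 - 21)*(-3) = -36*(-26)*(-3) = 936*(-3) = -2808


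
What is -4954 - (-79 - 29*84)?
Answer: -2439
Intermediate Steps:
-4954 - (-79 - 29*84) = -4954 - (-79 - 2436) = -4954 - 1*(-2515) = -4954 + 2515 = -2439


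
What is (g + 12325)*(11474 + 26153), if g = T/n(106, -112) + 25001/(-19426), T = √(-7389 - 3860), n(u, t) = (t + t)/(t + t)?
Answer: 9007920694523/19426 + 37627*I*√11249 ≈ 4.637e+8 + 3.9908e+6*I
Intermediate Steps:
n(u, t) = 1 (n(u, t) = (2*t)/((2*t)) = (2*t)*(1/(2*t)) = 1)
T = I*√11249 (T = √(-11249) = I*√11249 ≈ 106.06*I)
g = -25001/19426 + I*√11249 (g = (I*√11249)/1 + 25001/(-19426) = (I*√11249)*1 + 25001*(-1/19426) = I*√11249 - 25001/19426 = -25001/19426 + I*√11249 ≈ -1.287 + 106.06*I)
(g + 12325)*(11474 + 26153) = ((-25001/19426 + I*√11249) + 12325)*(11474 + 26153) = (239400449/19426 + I*√11249)*37627 = 9007920694523/19426 + 37627*I*√11249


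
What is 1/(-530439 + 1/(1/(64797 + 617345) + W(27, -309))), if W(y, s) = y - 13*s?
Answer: -2758582249/1463259608895169 ≈ -1.8852e-6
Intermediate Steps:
1/(-530439 + 1/(1/(64797 + 617345) + W(27, -309))) = 1/(-530439 + 1/(1/(64797 + 617345) + (27 - 13*(-309)))) = 1/(-530439 + 1/(1/682142 + (27 + 4017))) = 1/(-530439 + 1/(1/682142 + 4044)) = 1/(-530439 + 1/(2758582249/682142)) = 1/(-530439 + 682142/2758582249) = 1/(-1463259608895169/2758582249) = -2758582249/1463259608895169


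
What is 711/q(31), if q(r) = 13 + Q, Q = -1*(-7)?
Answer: 711/20 ≈ 35.550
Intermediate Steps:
Q = 7
q(r) = 20 (q(r) = 13 + 7 = 20)
711/q(31) = 711/20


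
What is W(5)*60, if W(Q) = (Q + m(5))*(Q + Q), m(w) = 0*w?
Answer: 3000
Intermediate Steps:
m(w) = 0
W(Q) = 2*Q**2 (W(Q) = (Q + 0)*(Q + Q) = Q*(2*Q) = 2*Q**2)
W(5)*60 = (2*5**2)*60 = (2*25)*60 = 50*60 = 3000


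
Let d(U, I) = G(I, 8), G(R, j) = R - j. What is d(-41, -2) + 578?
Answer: 568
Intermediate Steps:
d(U, I) = -8 + I (d(U, I) = I - 1*8 = I - 8 = -8 + I)
d(-41, -2) + 578 = (-8 - 2) + 578 = -10 + 578 = 568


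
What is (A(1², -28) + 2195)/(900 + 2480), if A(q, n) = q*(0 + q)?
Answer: 549/845 ≈ 0.64970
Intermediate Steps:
A(q, n) = q² (A(q, n) = q*q = q²)
(A(1², -28) + 2195)/(900 + 2480) = ((1²)² + 2195)/(900 + 2480) = (1² + 2195)/3380 = (1 + 2195)*(1/3380) = 2196*(1/3380) = 549/845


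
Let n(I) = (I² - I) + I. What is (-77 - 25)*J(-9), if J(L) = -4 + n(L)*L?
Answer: 74766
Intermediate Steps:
n(I) = I²
J(L) = -4 + L³ (J(L) = -4 + L²*L = -4 + L³)
(-77 - 25)*J(-9) = (-77 - 25)*(-4 + (-9)³) = -102*(-4 - 729) = -102*(-733) = 74766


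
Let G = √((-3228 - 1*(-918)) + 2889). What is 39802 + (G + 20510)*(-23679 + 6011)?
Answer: -362330878 - 17668*√579 ≈ -3.6276e+8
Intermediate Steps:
G = √579 (G = √((-3228 + 918) + 2889) = √(-2310 + 2889) = √579 ≈ 24.062)
39802 + (G + 20510)*(-23679 + 6011) = 39802 + (√579 + 20510)*(-23679 + 6011) = 39802 + (20510 + √579)*(-17668) = 39802 + (-362370680 - 17668*√579) = -362330878 - 17668*√579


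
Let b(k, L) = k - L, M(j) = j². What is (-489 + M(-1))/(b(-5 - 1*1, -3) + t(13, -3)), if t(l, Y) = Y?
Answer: 244/3 ≈ 81.333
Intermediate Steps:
(-489 + M(-1))/(b(-5 - 1*1, -3) + t(13, -3)) = (-489 + (-1)²)/(((-5 - 1*1) - 1*(-3)) - 3) = (-489 + 1)/(((-5 - 1) + 3) - 3) = -488/((-6 + 3) - 3) = -488/(-3 - 3) = -488/(-6) = -488*(-⅙) = 244/3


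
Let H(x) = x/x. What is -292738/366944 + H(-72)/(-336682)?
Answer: -24639995565/30885859952 ≈ -0.79778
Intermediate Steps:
H(x) = 1
-292738/366944 + H(-72)/(-336682) = -292738/366944 + 1/(-336682) = -292738*1/366944 + 1*(-1/336682) = -146369/183472 - 1/336682 = -24639995565/30885859952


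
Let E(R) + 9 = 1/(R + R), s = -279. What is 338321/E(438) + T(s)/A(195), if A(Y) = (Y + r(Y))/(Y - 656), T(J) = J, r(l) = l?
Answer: -38190027621/1024790 ≈ -37266.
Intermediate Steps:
A(Y) = 2*Y/(-656 + Y) (A(Y) = (Y + Y)/(Y - 656) = (2*Y)/(-656 + Y) = 2*Y/(-656 + Y))
E(R) = -9 + 1/(2*R) (E(R) = -9 + 1/(R + R) = -9 + 1/(2*R))
338321/E(438) + T(s)/A(195) = 338321/(-9 + (½)/438) - 279/(2*195/(-656 + 195)) = 338321/(-9 + (½)*(1/438)) - 279/(2*195/(-461)) = 338321/(-9 + 1/876) - 279/(2*195*(-1/461)) = 338321/(-7883/876) - 279/(-390/461) = 338321*(-876/7883) - 279*(-461/390) = -296369196/7883 + 42873/130 = -38190027621/1024790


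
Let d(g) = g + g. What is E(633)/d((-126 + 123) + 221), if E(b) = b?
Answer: 633/436 ≈ 1.4518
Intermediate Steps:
d(g) = 2*g
E(633)/d((-126 + 123) + 221) = 633/((2*((-126 + 123) + 221))) = 633/((2*(-3 + 221))) = 633/((2*218)) = 633/436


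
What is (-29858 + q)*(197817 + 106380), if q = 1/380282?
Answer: -3453992654931135/380282 ≈ -9.0827e+9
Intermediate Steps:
q = 1/380282 ≈ 2.6296e-6
(-29858 + q)*(197817 + 106380) = (-29858 + 1/380282)*(197817 + 106380) = -11354459955/380282*304197 = -3453992654931135/380282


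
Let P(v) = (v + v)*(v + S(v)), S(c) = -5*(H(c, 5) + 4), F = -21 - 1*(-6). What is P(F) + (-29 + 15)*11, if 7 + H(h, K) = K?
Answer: 596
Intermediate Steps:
H(h, K) = -7 + K
F = -15 (F = -21 + 6 = -15)
S(c) = -10 (S(c) = -5*((-7 + 5) + 4) = -5*(-2 + 4) = -5*2 = -10)
P(v) = 2*v*(-10 + v) (P(v) = (v + v)*(v - 10) = (2*v)*(-10 + v) = 2*v*(-10 + v))
P(F) + (-29 + 15)*11 = 2*(-15)*(-10 - 15) + (-29 + 15)*11 = 2*(-15)*(-25) - 14*11 = 750 - 154 = 596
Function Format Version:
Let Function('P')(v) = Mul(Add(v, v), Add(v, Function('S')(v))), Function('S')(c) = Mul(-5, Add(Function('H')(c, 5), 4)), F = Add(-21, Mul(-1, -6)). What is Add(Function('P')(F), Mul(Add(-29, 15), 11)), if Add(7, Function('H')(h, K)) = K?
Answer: 596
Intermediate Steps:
Function('H')(h, K) = Add(-7, K)
F = -15 (F = Add(-21, 6) = -15)
Function('S')(c) = -10 (Function('S')(c) = Mul(-5, Add(Add(-7, 5), 4)) = Mul(-5, Add(-2, 4)) = Mul(-5, 2) = -10)
Function('P')(v) = Mul(2, v, Add(-10, v)) (Function('P')(v) = Mul(Add(v, v), Add(v, -10)) = Mul(Mul(2, v), Add(-10, v)) = Mul(2, v, Add(-10, v)))
Add(Function('P')(F), Mul(Add(-29, 15), 11)) = Add(Mul(2, -15, Add(-10, -15)), Mul(Add(-29, 15), 11)) = Add(Mul(2, -15, -25), Mul(-14, 11)) = Add(750, -154) = 596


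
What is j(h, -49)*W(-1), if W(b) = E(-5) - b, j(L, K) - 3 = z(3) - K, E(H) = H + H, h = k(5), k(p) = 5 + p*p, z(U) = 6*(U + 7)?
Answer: -1008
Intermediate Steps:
z(U) = 42 + 6*U (z(U) = 6*(7 + U) = 42 + 6*U)
k(p) = 5 + p²
h = 30 (h = 5 + 5² = 5 + 25 = 30)
E(H) = 2*H
j(L, K) = 63 - K (j(L, K) = 3 + ((42 + 6*3) - K) = 3 + ((42 + 18) - K) = 3 + (60 - K) = 63 - K)
W(b) = -10 - b (W(b) = 2*(-5) - b = -10 - b)
j(h, -49)*W(-1) = (63 - 1*(-49))*(-10 - 1*(-1)) = (63 + 49)*(-10 + 1) = 112*(-9) = -1008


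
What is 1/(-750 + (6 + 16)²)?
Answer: -1/266 ≈ -0.0037594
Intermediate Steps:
1/(-750 + (6 + 16)²) = 1/(-750 + 22²) = 1/(-750 + 484) = 1/(-266) = -1/266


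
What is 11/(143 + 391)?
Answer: 11/534 ≈ 0.020599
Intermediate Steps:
11/(143 + 391) = 11/534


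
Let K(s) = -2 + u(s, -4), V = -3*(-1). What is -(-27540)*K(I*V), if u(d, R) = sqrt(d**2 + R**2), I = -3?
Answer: -55080 + 27540*sqrt(97) ≈ 2.1616e+5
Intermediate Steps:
u(d, R) = sqrt(R**2 + d**2)
V = 3
K(s) = -2 + sqrt(16 + s**2) (K(s) = -2 + sqrt((-4)**2 + s**2) = -2 + sqrt(16 + s**2))
-(-27540)*K(I*V) = -(-27540)*(-2 + sqrt(16 + (-3*3)**2)) = -(-27540)*(-2 + sqrt(16 + (-9)**2)) = -(-27540)*(-2 + sqrt(16 + 81)) = -(-27540)*(-2 + sqrt(97)) = -90*(612 - 306*sqrt(97)) = -55080 + 27540*sqrt(97)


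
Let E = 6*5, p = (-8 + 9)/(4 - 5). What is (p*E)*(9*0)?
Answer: 0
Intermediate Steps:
p = -1 (p = 1/(-1) = 1*(-1) = -1)
E = 30
(p*E)*(9*0) = (-1*30)*(9*0) = -30*0 = 0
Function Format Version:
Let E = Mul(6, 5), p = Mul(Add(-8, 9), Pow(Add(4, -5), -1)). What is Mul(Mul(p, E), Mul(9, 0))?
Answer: 0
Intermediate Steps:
p = -1 (p = Mul(1, Pow(-1, -1)) = Mul(1, -1) = -1)
E = 30
Mul(Mul(p, E), Mul(9, 0)) = Mul(Mul(-1, 30), Mul(9, 0)) = Mul(-30, 0) = 0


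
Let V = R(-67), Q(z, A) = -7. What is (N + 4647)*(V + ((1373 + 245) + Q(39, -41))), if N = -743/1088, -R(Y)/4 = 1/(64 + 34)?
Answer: 399041769841/53312 ≈ 7.4850e+6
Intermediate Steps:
R(Y) = -2/49 (R(Y) = -4/(64 + 34) = -4/98 = -4*1/98 = -2/49)
V = -2/49 ≈ -0.040816
N = -743/1088 (N = -743*1/1088 = -743/1088 ≈ -0.68290)
(N + 4647)*(V + ((1373 + 245) + Q(39, -41))) = (-743/1088 + 4647)*(-2/49 + ((1373 + 245) - 7)) = 5055193*(-2/49 + (1618 - 7))/1088 = 5055193*(-2/49 + 1611)/1088 = (5055193/1088)*(78937/49) = 399041769841/53312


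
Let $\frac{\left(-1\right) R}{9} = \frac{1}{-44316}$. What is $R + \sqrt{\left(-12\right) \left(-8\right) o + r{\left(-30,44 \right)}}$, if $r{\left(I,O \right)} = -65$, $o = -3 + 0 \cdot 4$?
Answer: $\frac{1}{4924} + i \sqrt{353} \approx 0.00020309 + 18.788 i$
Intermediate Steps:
$o = -3$ ($o = -3 + 0 = -3$)
$R = \frac{1}{4924}$ ($R = - \frac{9}{-44316} = \left(-9\right) \left(- \frac{1}{44316}\right) = \frac{1}{4924} \approx 0.00020309$)
$R + \sqrt{\left(-12\right) \left(-8\right) o + r{\left(-30,44 \right)}} = \frac{1}{4924} + \sqrt{\left(-12\right) \left(-8\right) \left(-3\right) - 65} = \frac{1}{4924} + \sqrt{96 \left(-3\right) - 65} = \frac{1}{4924} + \sqrt{-288 - 65} = \frac{1}{4924} + \sqrt{-353} = \frac{1}{4924} + i \sqrt{353}$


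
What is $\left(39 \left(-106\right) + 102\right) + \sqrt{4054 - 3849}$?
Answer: $-4032 + \sqrt{205} \approx -4017.7$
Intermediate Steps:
$\left(39 \left(-106\right) + 102\right) + \sqrt{4054 - 3849} = \left(-4134 + 102\right) + \sqrt{205} = -4032 + \sqrt{205}$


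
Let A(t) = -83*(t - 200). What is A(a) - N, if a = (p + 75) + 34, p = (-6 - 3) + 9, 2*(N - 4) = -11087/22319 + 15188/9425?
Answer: 3175729083353/420713150 ≈ 7548.4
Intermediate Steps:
N = 1917338597/420713150 (N = 4 + (-11087/22319 + 15188/9425)/2 = 4 + (½)*(234485997/210356575) = 4 + 234485997/420713150 = 1917338597/420713150 ≈ 4.5574)
p = 0 (p = -9 + 9 = 0)
a = 109 (a = (0 + 75) + 34 = 75 + 34 = 109)
A(t) = 16600 - 83*t (A(t) = -83*(-200 + t) = 16600 - 83*t)
A(a) - N = (16600 - 83*109) - 1*1917338597/420713150 = (16600 - 9047) - 1917338597/420713150 = 7553 - 1917338597/420713150 = 3175729083353/420713150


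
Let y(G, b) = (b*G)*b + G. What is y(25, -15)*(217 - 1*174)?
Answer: 242950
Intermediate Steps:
y(G, b) = G + G*b² (y(G, b) = (G*b)*b + G = G*b² + G = G + G*b²)
y(25, -15)*(217 - 1*174) = (25*(1 + (-15)²))*(217 - 1*174) = (25*(1 + 225))*(217 - 174) = (25*226)*43 = 5650*43 = 242950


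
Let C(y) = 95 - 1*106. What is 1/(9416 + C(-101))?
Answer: 1/9405 ≈ 0.00010633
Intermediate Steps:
C(y) = -11 (C(y) = 95 - 106 = -11)
1/(9416 + C(-101)) = 1/(9416 - 11) = 1/9405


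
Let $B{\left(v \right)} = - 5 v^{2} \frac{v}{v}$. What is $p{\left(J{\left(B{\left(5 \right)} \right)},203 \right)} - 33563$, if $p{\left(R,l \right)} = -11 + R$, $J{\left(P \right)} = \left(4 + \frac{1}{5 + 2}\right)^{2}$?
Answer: $- \frac{1644285}{49} \approx -33557.0$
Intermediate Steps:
$B{\left(v \right)} = - 5 v^{2}$ ($B{\left(v \right)} = - 5 v^{2} \cdot 1 = - 5 v^{2}$)
$J{\left(P \right)} = \frac{841}{49}$ ($J{\left(P \right)} = \left(4 + \frac{1}{7}\right)^{2} = \left(\frac{29}{7}\right)^{2} = \frac{841}{49}$)
$p{\left(J{\left(B{\left(5 \right)} \right)},203 \right)} - 33563 = \left(-11 + \frac{841}{49}\right) - 33563 = \frac{302}{49} - 33563 = - \frac{1644285}{49}$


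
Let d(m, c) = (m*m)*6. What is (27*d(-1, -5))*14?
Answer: 2268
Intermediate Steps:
d(m, c) = 6*m**2 (d(m, c) = m**2*6 = 6*m**2)
(27*d(-1, -5))*14 = (27*(6*(-1)**2))*14 = (27*(6*1))*14 = (27*6)*14 = 162*14 = 2268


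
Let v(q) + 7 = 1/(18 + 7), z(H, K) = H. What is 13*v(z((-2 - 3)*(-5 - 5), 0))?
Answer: -2262/25 ≈ -90.480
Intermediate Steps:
v(q) = -174/25 (v(q) = -7 + 1/(18 + 7) = -7 + 1/25 = -174/25)
13*v(z((-2 - 3)*(-5 - 5), 0)) = 13*(-174/25) = -2262/25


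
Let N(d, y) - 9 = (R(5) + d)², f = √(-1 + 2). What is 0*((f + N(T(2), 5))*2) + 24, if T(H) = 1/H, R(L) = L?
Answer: 24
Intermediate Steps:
f = 1 (f = √1 = 1)
N(d, y) = 9 + (5 + d)²
0*((f + N(T(2), 5))*2) + 24 = 0*((1 + (9 + (5 + 1/2)²))*2) + 24 = 0*((1 + (9 + (5 + ½)²))*2) + 24 = 0*((1 + (9 + (11/2)²))*2) + 24 = 0*((1 + (9 + 121/4))*2) + 24 = 0*((1 + 157/4)*2) + 24 = 0*((161/4)*2) + 24 = 0*(161/2) + 24 = 0 + 24 = 24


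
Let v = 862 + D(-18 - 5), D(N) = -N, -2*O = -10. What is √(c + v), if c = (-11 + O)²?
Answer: √921 ≈ 30.348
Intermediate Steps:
O = 5 (O = -½*(-10) = 5)
c = 36 (c = (-11 + 5)² = (-6)² = 36)
v = 885 (v = 862 - (-18 - 5) = 862 - 1*(-23) = 862 + 23 = 885)
√(c + v) = √(36 + 885) = √921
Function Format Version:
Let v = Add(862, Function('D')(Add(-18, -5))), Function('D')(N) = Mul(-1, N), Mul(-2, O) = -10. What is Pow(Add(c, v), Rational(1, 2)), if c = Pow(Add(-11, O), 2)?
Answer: Pow(921, Rational(1, 2)) ≈ 30.348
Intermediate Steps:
O = 5 (O = Mul(Rational(-1, 2), -10) = 5)
c = 36 (c = Pow(Add(-11, 5), 2) = Pow(-6, 2) = 36)
v = 885 (v = Add(862, Mul(-1, Add(-18, -5))) = Add(862, Mul(-1, -23)) = Add(862, 23) = 885)
Pow(Add(c, v), Rational(1, 2)) = Pow(Add(36, 885), Rational(1, 2)) = Pow(921, Rational(1, 2))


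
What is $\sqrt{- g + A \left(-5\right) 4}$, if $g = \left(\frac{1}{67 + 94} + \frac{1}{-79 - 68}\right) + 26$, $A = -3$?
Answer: $\frac{2 \sqrt{1982991}}{483} \approx 5.831$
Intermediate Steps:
$g = \frac{87904}{3381}$ ($g = \left(\frac{1}{161} + \frac{1}{-147}\right) + 26 = \left(\frac{1}{161} - \frac{1}{147}\right) + 26 = - \frac{2}{3381} + 26 = \frac{87904}{3381} \approx 25.999$)
$\sqrt{- g + A \left(-5\right) 4} = \sqrt{\left(-1\right) \frac{87904}{3381} + \left(-3\right) \left(-5\right) 4} = \sqrt{- \frac{87904}{3381} + 15 \cdot 4} = \sqrt{- \frac{87904}{3381} + 60} = \sqrt{\frac{114956}{3381}} = \frac{2 \sqrt{1982991}}{483}$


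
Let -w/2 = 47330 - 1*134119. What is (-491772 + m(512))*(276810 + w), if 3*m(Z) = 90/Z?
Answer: -14175243593349/64 ≈ -2.2149e+11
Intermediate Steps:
w = 173578 (w = -2*(47330 - 1*134119) = -2*(47330 - 134119) = -2*(-86789) = 173578)
m(Z) = 30/Z (m(Z) = (90/Z)/3 = 30/Z)
(-491772 + m(512))*(276810 + w) = (-491772 + 30/512)*(276810 + 173578) = (-491772 + 30*(1/512))*450388 = (-491772 + 15/256)*450388 = -125893617/256*450388 = -14175243593349/64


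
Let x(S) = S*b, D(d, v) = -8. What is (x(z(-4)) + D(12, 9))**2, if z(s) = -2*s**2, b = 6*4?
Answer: 602176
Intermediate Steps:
b = 24
x(S) = 24*S (x(S) = S*24 = 24*S)
(x(z(-4)) + D(12, 9))**2 = (24*(-2*(-4)**2) - 8)**2 = (24*(-2*16) - 8)**2 = (24*(-32) - 8)**2 = (-768 - 8)**2 = (-776)**2 = 602176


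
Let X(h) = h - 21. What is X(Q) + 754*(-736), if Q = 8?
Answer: -554957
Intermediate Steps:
X(h) = -21 + h
X(Q) + 754*(-736) = (-21 + 8) + 754*(-736) = -13 - 554944 = -554957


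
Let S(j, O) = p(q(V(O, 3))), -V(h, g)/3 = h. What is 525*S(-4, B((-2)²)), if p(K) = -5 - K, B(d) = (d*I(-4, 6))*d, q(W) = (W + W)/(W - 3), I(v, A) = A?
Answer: -355425/97 ≈ -3664.2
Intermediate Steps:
V(h, g) = -3*h
q(W) = 2*W/(-3 + W) (q(W) = (2*W)/(-3 + W) = 2*W/(-3 + W))
B(d) = 6*d² (B(d) = (d*6)*d = (6*d)*d = 6*d²)
S(j, O) = -5 + 6*O/(-3 - 3*O) (S(j, O) = -5 - 2*(-3*O)/(-3 - 3*O) = -5 - (-6)*O/(-3 - 3*O) = -5 + 6*O/(-3 - 3*O))
525*S(-4, B((-2)²)) = 525*((-5 - 42*((-2)²)²)/(1 + 6*((-2)²)²)) = 525*((-5 - 42*4²)/(1 + 6*4²)) = 525*((-5 - 42*16)/(1 + 6*16)) = 525*((-5 - 7*96)/(1 + 96)) = 525*((-5 - 672)/97) = 525*((1/97)*(-677)) = 525*(-677/97) = -355425/97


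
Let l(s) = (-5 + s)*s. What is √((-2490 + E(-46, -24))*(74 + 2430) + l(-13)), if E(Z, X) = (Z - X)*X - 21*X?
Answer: 21*I*√8278 ≈ 1910.7*I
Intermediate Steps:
E(Z, X) = -21*X + X*(Z - X) (E(Z, X) = X*(Z - X) - 21*X = -21*X + X*(Z - X))
l(s) = s*(-5 + s)
√((-2490 + E(-46, -24))*(74 + 2430) + l(-13)) = √((-2490 - 24*(-21 - 46 - 1*(-24)))*(74 + 2430) - 13*(-5 - 13)) = √((-2490 - 24*(-21 - 46 + 24))*2504 - 13*(-18)) = √((-2490 - 24*(-43))*2504 + 234) = √((-2490 + 1032)*2504 + 234) = √(-1458*2504 + 234) = √(-3650832 + 234) = √(-3650598) = 21*I*√8278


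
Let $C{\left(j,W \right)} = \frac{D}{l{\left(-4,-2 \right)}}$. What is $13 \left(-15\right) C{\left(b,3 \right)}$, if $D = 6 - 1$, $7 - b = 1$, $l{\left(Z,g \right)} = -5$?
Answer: $195$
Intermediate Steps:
$b = 6$ ($b = 7 - 1 = 6$)
$D = 5$
$C{\left(j,W \right)} = -1$ ($C{\left(j,W \right)} = \frac{5}{-5} = 5 \left(- \frac{1}{5}\right) = -1$)
$13 \left(-15\right) C{\left(b,3 \right)} = 13 \left(-15\right) \left(-1\right) = \left(-195\right) \left(-1\right) = 195$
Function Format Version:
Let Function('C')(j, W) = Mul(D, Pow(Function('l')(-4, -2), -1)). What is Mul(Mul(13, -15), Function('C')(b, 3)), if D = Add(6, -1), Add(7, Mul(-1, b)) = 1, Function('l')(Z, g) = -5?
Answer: 195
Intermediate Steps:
b = 6 (b = Add(7, Mul(-1, 1)) = Add(7, -1) = 6)
D = 5
Function('C')(j, W) = -1 (Function('C')(j, W) = Mul(5, Pow(-5, -1)) = Mul(5, Rational(-1, 5)) = -1)
Mul(Mul(13, -15), Function('C')(b, 3)) = Mul(Mul(13, -15), -1) = Mul(-195, -1) = 195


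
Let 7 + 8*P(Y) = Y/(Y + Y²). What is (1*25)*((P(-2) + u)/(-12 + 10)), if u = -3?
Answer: 50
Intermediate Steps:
P(Y) = -7/8 + Y/(8*(Y + Y²)) (P(Y) = -7/8 + (Y/(Y + Y²))/8 = -7/8 + Y/(8*(Y + Y²)))
(1*25)*((P(-2) + u)/(-12 + 10)) = (1*25)*(((-6 - 7*(-2))/(8*(1 - 2)) - 3)/(-12 + 10)) = 25*(((⅛)*(-6 + 14)/(-1) - 3)/(-2)) = 25*(((⅛)*(-1)*8 - 3)*(-½)) = 25*((-1 - 3)*(-½)) = 25*(-4*(-½)) = 25*2 = 50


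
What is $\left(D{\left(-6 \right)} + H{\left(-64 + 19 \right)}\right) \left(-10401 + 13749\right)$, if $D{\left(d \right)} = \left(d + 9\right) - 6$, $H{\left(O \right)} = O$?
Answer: $-160704$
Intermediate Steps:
$D{\left(d \right)} = 3 + d$ ($D{\left(d \right)} = \left(9 + d\right) - 6 = 3 + d$)
$\left(D{\left(-6 \right)} + H{\left(-64 + 19 \right)}\right) \left(-10401 + 13749\right) = \left(\left(3 - 6\right) + \left(-64 + 19\right)\right) \left(-10401 + 13749\right) = \left(-3 - 45\right) 3348 = \left(-48\right) 3348 = -160704$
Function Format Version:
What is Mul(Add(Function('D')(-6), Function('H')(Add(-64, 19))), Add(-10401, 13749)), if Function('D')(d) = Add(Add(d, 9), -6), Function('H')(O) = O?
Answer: -160704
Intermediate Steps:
Function('D')(d) = Add(3, d) (Function('D')(d) = Add(Add(9, d), -6) = Add(3, d))
Mul(Add(Function('D')(-6), Function('H')(Add(-64, 19))), Add(-10401, 13749)) = Mul(Add(Add(3, -6), Add(-64, 19)), Add(-10401, 13749)) = Mul(Add(-3, -45), 3348) = Mul(-48, 3348) = -160704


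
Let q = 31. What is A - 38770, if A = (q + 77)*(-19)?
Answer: -40822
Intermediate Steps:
A = -2052 (A = (31 + 77)*(-19) = 108*(-19) = -2052)
A - 38770 = -2052 - 38770 = -40822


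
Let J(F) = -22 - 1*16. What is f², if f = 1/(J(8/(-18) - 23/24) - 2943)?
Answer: 1/8886361 ≈ 1.1253e-7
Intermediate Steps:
J(F) = -38 (J(F) = -22 - 16 = -38)
f = -1/2981 (f = 1/(-38 - 2943) = 1/(-2981) = -1/2981 ≈ -0.00033546)
f² = (-1/2981)² = 1/8886361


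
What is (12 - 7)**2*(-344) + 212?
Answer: -8388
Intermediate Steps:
(12 - 7)**2*(-344) + 212 = 5**2*(-344) + 212 = 25*(-344) + 212 = -8600 + 212 = -8388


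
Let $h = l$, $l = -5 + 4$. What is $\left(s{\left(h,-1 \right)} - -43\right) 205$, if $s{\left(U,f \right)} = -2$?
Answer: $8405$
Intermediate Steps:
$l = -1$
$h = -1$
$\left(s{\left(h,-1 \right)} - -43\right) 205 = \left(-2 - -43\right) 205 = \left(-2 + 43\right) 205 = 41 \cdot 205 = 8405$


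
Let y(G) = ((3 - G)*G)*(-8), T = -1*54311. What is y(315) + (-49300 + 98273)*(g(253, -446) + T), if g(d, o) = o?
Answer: -2680828321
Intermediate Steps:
T = -54311
y(G) = -8*G*(3 - G) (y(G) = (G*(3 - G))*(-8) = -8*G*(3 - G))
y(315) + (-49300 + 98273)*(g(253, -446) + T) = 8*315*(-3 + 315) + (-49300 + 98273)*(-446 - 54311) = 8*315*312 + 48973*(-54757) = 786240 - 2681614561 = -2680828321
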